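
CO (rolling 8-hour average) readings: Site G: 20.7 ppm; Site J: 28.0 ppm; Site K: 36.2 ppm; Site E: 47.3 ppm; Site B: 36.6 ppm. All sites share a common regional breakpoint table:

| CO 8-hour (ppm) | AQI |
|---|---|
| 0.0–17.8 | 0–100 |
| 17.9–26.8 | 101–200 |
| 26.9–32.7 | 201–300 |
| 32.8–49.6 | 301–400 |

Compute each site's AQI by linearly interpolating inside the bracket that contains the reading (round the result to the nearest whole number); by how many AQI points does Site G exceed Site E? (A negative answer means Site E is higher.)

-254

Site G 20.7: bracket 17.9–26.8 → index 101–200; slope 99/8.9, offset 2.8.
AQI = 101 + 99/8.9·2.8 ≈ 132.15 ⇒ 132.
Site J: 28.0 lies in 26.9–32.7, so I_lo=201, I_hi=300, C_lo=26.9, C_hi=32.7.
(300−201)/(32.7−26.9) × (28.0−26.9) + 201 = 99/5.8 × 1.1 + 201 ≈ 219.78 → 220.
Site K: 36.2 ∈ [32.8, 49.6] ↔ index [301, 400].
301 + (36.2−32.8)·(400−301)/(49.6−32.8) = 301 + 3.4·99/16.8 ≈ 321.04, so AQI = 321.
Site E 47.3: bracket 32.8–49.6 → index 301–400; slope 99/16.8, offset 14.5.
AQI = 301 + 99/16.8·14.5 ≈ 386.45 ⇒ 386.
Site B: row 32.8–49.6 (AQI 301–400). (400−301)·(36.6−32.8)/(49.6−32.8) + 301 = 99·3.8/16.8 + 301 ≈ 323.39 → 323.
AQIs: Site G=132, Site J=220, Site K=321, Site E=386, Site B=323. Site G (132) − Site E (386) = -254.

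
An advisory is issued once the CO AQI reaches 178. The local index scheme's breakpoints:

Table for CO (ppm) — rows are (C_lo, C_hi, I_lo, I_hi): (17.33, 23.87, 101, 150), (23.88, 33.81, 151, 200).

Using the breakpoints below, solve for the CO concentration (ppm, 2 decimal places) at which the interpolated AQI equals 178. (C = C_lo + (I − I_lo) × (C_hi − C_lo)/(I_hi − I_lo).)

AQI 178 lies in the 151–200 band, which corresponds to 23.88–33.81 ppm.
C = 23.88 + (178−151)×(33.81−23.88)/(200−151) = 23.88 + 27×9.93/49 ≈ 29.3516 ppm → 29.35 ppm to 2 dp.

29.35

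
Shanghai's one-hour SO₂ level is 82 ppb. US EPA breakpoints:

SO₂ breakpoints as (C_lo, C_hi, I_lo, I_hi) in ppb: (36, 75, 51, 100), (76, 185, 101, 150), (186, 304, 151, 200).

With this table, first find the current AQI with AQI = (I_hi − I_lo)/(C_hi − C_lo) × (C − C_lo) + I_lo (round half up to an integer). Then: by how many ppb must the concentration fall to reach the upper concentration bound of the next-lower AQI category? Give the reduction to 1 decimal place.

7.0

SO₂ 82: bracket 76–185 → index 101–150; slope 49/109, offset 6.
AQI = 101 + 49/109·6 ≈ 103.70 ⇒ 104.
Current AQI 104 is in the Unhealthy for Sensitive Groups range (101–150). The next-lower category tops out at AQI 100, whose upper concentration bound is 75 ppb.
Reduction needed = 82 − 75 = 7.0 ppb.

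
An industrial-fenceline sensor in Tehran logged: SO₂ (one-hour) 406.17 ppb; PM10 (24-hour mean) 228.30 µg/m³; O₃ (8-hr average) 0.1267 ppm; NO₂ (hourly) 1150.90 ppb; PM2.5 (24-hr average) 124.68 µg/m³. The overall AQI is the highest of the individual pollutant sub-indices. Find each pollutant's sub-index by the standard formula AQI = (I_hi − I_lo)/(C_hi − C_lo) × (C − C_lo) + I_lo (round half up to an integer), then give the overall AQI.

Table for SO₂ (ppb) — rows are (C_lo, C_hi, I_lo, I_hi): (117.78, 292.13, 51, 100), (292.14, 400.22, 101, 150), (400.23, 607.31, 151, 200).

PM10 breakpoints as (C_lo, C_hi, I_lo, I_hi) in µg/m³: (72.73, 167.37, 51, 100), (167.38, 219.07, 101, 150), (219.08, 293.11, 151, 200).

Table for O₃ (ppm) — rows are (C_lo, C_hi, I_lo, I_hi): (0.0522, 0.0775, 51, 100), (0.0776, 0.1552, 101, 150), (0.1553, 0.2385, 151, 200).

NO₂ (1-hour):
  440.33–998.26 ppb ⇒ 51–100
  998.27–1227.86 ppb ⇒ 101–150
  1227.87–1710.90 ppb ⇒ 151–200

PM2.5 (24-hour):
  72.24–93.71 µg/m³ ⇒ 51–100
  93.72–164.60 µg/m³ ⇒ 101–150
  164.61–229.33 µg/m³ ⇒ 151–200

157

SO₂: 406.17 lies in 400.23–607.31, so I_lo=151, I_hi=200, C_lo=400.23, C_hi=607.31.
(200−151)/(607.31−400.23) × (406.17−400.23) + 151 = 49/207.08 × 5.94 + 151 ≈ 152.41 → 152.
PM10: row 219.08–293.11 (AQI 151–200). (200−151)·(228.30−219.08)/(293.11−219.08) + 151 = 49·9.22/74.03 + 151 ≈ 157.10 → 157.
O₃ 0.1267: bracket 0.0776–0.1552 → index 101–150; slope 49/0.0776, offset 0.0491.
AQI = 101 + 49/0.0776·0.0491 ≈ 132.00 ⇒ 132.
NO₂ 1150.90: bracket 998.27–1227.86 → index 101–150; slope 49/229.59, offset 152.63.
AQI = 101 + 49/229.59·152.63 ≈ 133.57 ⇒ 134.
PM2.5: row 93.72–164.60 (AQI 101–150). (150−101)·(124.68−93.72)/(164.60−93.72) + 101 = 49·30.96/70.88 + 101 ≈ 122.40 → 122.
Sub-indices: SO₂→152, PM10→157, O₃→132, NO₂→134, PM2.5→122. Overall AQI = max = 157; dominant pollutant is PM10.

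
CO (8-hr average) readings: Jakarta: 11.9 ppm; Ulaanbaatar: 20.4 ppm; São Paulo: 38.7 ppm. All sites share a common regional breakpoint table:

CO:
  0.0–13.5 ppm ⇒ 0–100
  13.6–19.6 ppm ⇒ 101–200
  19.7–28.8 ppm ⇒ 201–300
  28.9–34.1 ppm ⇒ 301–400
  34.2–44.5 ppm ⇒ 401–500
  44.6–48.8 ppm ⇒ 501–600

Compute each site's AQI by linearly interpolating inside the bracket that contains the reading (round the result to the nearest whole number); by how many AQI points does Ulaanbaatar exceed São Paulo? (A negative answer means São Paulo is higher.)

Jakarta: 11.9 ∈ [0.0, 13.5] ↔ index [0, 100].
0 + (11.9−0.0)·(100−0)/(13.5−0.0) = 0 + 11.9·100/13.5 ≈ 88.15, so AQI = 88.
Ulaanbaatar: 20.4 lies in 19.7–28.8, so I_lo=201, I_hi=300, C_lo=19.7, C_hi=28.8.
(300−201)/(28.8−19.7) × (20.4−19.7) + 201 = 99/9.1 × 0.7 + 201 ≈ 208.62 → 209.
São Paulo 38.7: bracket 34.2–44.5 → index 401–500; slope 99/10.3, offset 4.5.
AQI = 401 + 99/10.3·4.5 ≈ 444.25 ⇒ 444.
AQIs: Jakarta=88, Ulaanbaatar=209, São Paulo=444. Ulaanbaatar (209) − São Paulo (444) = -235.

-235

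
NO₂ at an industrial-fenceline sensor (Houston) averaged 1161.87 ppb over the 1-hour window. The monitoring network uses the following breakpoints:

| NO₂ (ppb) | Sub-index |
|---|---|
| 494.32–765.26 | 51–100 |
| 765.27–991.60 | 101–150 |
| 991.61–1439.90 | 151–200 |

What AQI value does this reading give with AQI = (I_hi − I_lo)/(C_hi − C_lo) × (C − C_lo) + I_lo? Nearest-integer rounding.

NO₂ 1161.87: bracket 991.61–1439.90 → index 151–200; slope 49/448.29, offset 170.26.
AQI = 151 + 49/448.29·170.26 ≈ 169.61 ⇒ 170.
AQI 170 falls in the Unhealthy category.

170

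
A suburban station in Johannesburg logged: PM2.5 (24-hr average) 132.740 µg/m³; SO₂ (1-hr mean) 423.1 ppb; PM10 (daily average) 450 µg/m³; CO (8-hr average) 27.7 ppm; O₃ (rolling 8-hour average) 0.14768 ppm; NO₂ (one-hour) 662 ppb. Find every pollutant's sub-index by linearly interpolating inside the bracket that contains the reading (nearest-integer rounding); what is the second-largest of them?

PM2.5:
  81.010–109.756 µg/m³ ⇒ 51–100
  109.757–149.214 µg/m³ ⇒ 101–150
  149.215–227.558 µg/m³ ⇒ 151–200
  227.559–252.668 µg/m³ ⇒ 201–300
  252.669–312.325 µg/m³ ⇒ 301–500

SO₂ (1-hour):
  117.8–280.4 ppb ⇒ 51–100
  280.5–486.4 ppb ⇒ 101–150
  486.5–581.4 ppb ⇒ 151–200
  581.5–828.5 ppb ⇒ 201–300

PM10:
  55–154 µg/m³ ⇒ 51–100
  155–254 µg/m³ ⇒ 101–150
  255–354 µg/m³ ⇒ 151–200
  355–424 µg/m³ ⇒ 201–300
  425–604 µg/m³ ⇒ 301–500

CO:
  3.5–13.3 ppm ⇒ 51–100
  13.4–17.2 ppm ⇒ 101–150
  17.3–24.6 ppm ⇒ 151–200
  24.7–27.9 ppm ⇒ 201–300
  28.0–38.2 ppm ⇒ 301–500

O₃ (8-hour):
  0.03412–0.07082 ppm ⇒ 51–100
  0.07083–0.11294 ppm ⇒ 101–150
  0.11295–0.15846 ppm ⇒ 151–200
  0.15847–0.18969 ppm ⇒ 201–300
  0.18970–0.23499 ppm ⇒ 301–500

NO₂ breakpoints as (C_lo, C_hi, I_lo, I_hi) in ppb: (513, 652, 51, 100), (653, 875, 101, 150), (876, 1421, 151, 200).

PM2.5 132.740: bracket 109.757–149.214 → index 101–150; slope 49/39.457, offset 22.983.
AQI = 101 + 49/39.457·22.983 ≈ 129.54 ⇒ 130.
SO₂: row 280.5–486.4 (AQI 101–150). (150−101)·(423.1−280.5)/(486.4−280.5) + 101 = 49·142.6/205.9 + 101 ≈ 134.94 → 135.
PM10: 450 ∈ [425, 604] ↔ index [301, 500].
301 + (450−425)·(500−301)/(604−425) = 301 + 25·199/179 ≈ 328.79, so AQI = 329.
CO: 27.7 lies in 24.7–27.9, so I_lo=201, I_hi=300, C_lo=24.7, C_hi=27.9.
(300−201)/(27.9−24.7) × (27.7−24.7) + 201 = 99/3.2 × 3.0 + 201 ≈ 293.81 → 294.
O₃: 0.14768 ∈ [0.11295, 0.15846] ↔ index [151, 200].
151 + (0.14768−0.11295)·(200−151)/(0.15846−0.11295) = 151 + 0.03473·49/0.04551 ≈ 188.39, so AQI = 188.
NO₂: 662 ∈ [653, 875] ↔ index [101, 150].
101 + (662−653)·(150−101)/(875−653) = 101 + 9·49/222 ≈ 102.99, so AQI = 103.
Sub-indices: PM2.5→130, SO₂→135, PM10→329, CO→294, O₃→188, NO₂→103. Ranked high→low: 329, 294, 188, 135, 130, 103. Second-highest sub-index = 294.

294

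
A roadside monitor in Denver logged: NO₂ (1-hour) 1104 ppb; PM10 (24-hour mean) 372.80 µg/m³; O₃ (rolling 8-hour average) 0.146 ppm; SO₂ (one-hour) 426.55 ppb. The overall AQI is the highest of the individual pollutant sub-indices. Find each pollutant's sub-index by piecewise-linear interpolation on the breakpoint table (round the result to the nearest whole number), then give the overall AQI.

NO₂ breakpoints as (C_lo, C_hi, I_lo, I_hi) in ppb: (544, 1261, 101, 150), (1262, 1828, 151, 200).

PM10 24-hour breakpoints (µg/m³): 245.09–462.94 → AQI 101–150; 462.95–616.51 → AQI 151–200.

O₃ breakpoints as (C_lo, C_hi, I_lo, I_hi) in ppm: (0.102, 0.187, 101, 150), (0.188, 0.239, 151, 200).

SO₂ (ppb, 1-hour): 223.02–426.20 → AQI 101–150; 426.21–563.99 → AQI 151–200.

151

NO₂ 1104: bracket 544–1261 → index 101–150; slope 49/717, offset 560.
AQI = 101 + 49/717·560 ≈ 139.27 ⇒ 139.
PM10: row 245.09–462.94 (AQI 101–150). (150−101)·(372.80−245.09)/(462.94−245.09) + 101 = 49·127.71/217.85 + 101 ≈ 129.73 → 130.
O₃: row 0.102–0.187 (AQI 101–150). (150−101)·(0.146−0.102)/(0.187−0.102) + 101 = 49·0.044/0.085 + 101 ≈ 126.36 → 126.
SO₂ 426.55: bracket 426.21–563.99 → index 151–200; slope 49/137.78, offset 0.34.
AQI = 151 + 49/137.78·0.34 ≈ 151.12 ⇒ 151.
Sub-indices: NO₂→139, PM10→130, O₃→126, SO₂→151. Overall AQI = max = 151; dominant pollutant is SO₂.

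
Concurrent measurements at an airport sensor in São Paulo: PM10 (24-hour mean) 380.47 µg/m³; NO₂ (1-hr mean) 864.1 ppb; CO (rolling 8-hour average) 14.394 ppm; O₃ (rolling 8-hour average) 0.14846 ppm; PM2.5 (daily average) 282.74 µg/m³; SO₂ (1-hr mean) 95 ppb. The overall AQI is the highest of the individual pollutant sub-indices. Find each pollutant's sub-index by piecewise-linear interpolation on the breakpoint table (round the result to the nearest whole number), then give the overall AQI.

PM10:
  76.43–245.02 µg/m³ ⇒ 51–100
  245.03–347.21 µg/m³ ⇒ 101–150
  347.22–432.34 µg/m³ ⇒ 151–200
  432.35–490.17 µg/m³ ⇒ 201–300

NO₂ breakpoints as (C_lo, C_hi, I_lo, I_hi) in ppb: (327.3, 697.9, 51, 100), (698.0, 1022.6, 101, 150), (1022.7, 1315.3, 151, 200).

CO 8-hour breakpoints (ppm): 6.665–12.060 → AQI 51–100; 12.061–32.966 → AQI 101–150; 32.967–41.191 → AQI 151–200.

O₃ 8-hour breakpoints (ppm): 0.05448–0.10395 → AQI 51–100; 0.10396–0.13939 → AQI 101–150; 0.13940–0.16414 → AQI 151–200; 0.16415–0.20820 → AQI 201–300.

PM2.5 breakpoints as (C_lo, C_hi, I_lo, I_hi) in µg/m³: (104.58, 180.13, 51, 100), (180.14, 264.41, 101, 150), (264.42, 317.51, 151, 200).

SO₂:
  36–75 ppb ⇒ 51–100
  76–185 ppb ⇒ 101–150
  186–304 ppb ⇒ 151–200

PM10: row 347.22–432.34 (AQI 151–200). (200−151)·(380.47−347.22)/(432.34−347.22) + 151 = 49·33.25/85.12 + 151 ≈ 170.14 → 170.
NO₂: row 698.0–1022.6 (AQI 101–150). (150−101)·(864.1−698.0)/(1022.6−698.0) + 101 = 49·166.1/324.6 + 101 ≈ 126.07 → 126.
CO: 14.394 ∈ [12.061, 32.966] ↔ index [101, 150].
101 + (14.394−12.061)·(150−101)/(32.966−12.061) = 101 + 2.333·49/20.905 ≈ 106.47, so AQI = 106.
O₃: 0.14846 ∈ [0.13940, 0.16414] ↔ index [151, 200].
151 + (0.14846−0.13940)·(200−151)/(0.16414−0.13940) = 151 + 0.00906·49/0.02474 ≈ 168.94, so AQI = 169.
PM2.5: 282.74 lies in 264.42–317.51, so I_lo=151, I_hi=200, C_lo=264.42, C_hi=317.51.
(200−151)/(317.51−264.42) × (282.74−264.42) + 151 = 49/53.09 × 18.32 + 151 ≈ 167.91 → 168.
SO₂: row 76–185 (AQI 101–150). (150−101)·(95−76)/(185−76) + 101 = 49·19/109 + 101 ≈ 109.54 → 110.
Sub-indices: PM10→170, NO₂→126, CO→106, O₃→169, PM2.5→168, SO₂→110. Overall AQI = max = 170; dominant pollutant is PM10.

170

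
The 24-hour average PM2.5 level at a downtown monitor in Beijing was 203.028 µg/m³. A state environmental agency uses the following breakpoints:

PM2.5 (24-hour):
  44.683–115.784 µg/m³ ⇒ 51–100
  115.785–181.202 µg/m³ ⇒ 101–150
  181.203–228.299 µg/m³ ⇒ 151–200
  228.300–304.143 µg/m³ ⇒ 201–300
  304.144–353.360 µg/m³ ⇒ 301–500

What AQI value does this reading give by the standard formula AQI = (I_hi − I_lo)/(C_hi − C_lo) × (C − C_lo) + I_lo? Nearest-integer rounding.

PM2.5: 203.028 ∈ [181.203, 228.299] ↔ index [151, 200].
151 + (203.028−181.203)·(200−151)/(228.299−181.203) = 151 + 21.825·49/47.096 ≈ 173.71, so AQI = 174.

174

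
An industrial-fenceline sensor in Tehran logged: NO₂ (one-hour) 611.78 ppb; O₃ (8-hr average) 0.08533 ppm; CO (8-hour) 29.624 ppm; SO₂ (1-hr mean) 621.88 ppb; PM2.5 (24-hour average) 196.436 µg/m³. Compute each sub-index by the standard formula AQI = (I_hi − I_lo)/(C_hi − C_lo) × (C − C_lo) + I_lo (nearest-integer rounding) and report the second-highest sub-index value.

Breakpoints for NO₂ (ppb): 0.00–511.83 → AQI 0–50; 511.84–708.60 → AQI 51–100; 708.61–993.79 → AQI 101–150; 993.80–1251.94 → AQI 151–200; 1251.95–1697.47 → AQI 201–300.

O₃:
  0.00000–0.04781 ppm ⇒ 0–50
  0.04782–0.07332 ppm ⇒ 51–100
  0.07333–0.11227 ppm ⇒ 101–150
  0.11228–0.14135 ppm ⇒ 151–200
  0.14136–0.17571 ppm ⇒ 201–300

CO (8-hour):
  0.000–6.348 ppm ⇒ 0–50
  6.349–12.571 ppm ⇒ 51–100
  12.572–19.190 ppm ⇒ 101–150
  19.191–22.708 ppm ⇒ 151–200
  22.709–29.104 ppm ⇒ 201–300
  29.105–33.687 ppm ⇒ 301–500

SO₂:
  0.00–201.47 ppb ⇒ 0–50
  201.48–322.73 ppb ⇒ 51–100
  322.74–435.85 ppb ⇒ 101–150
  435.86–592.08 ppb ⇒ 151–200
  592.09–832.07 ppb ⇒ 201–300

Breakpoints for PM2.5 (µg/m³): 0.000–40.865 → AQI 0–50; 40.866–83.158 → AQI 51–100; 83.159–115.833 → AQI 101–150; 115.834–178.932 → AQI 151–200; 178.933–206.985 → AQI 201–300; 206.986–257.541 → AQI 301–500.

NO₂: row 511.84–708.60 (AQI 51–100). (100−51)·(611.78−511.84)/(708.60−511.84) + 51 = 49·99.94/196.76 + 51 ≈ 75.89 → 76.
O₃ 0.08533: bracket 0.07333–0.11227 → index 101–150; slope 49/0.03894, offset 0.01200.
AQI = 101 + 49/0.03894·0.01200 ≈ 116.10 ⇒ 116.
CO: 29.624 ∈ [29.105, 33.687] ↔ index [301, 500].
301 + (29.624−29.105)·(500−301)/(33.687−29.105) = 301 + 0.519·199/4.582 ≈ 323.54, so AQI = 324.
SO₂: 621.88 lies in 592.09–832.07, so I_lo=201, I_hi=300, C_lo=592.09, C_hi=832.07.
(300−201)/(832.07−592.09) × (621.88−592.09) + 201 = 99/239.98 × 29.79 + 201 ≈ 213.29 → 213.
PM2.5: row 178.933–206.985 (AQI 201–300). (300−201)·(196.436−178.933)/(206.985−178.933) + 201 = 99·17.503/28.052 + 201 ≈ 262.77 → 263.
Sub-indices: NO₂→76, O₃→116, CO→324, SO₂→213, PM2.5→263. Ranked high→low: 324, 263, 213, 116, 76. Second-highest sub-index = 263.

263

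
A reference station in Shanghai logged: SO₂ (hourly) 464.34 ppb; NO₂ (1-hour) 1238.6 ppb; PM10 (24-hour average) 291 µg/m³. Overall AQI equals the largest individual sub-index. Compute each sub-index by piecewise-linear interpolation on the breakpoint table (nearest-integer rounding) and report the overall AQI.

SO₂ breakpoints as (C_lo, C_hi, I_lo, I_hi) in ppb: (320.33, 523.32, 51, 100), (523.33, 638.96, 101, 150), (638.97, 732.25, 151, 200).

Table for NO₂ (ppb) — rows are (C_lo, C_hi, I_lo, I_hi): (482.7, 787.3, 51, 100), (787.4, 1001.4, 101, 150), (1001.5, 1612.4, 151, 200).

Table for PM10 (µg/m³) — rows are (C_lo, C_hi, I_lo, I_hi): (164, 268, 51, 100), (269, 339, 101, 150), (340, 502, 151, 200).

170

SO₂ 464.34: bracket 320.33–523.32 → index 51–100; slope 49/202.99, offset 144.01.
AQI = 51 + 49/202.99·144.01 ≈ 85.76 ⇒ 86.
NO₂: 1238.6 lies in 1001.5–1612.4, so I_lo=151, I_hi=200, C_lo=1001.5, C_hi=1612.4.
(200−151)/(1612.4−1001.5) × (1238.6−1001.5) + 151 = 49/610.9 × 237.1 + 151 ≈ 170.02 → 170.
PM10: row 269–339 (AQI 101–150). (150−101)·(291−269)/(339−269) + 101 = 49·22/70 + 101 ≈ 116.40 → 116.
Sub-indices: SO₂→86, NO₂→170, PM10→116. Overall AQI = max = 170; dominant pollutant is NO₂.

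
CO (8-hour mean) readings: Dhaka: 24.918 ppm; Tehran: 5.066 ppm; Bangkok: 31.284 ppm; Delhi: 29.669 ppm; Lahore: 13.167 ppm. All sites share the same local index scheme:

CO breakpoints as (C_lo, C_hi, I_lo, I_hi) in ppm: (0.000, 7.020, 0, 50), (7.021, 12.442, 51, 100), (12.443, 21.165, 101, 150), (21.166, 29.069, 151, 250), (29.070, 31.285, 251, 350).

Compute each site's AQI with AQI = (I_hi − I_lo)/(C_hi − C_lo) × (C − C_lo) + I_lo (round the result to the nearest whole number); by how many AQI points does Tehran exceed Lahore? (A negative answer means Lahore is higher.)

-69

Dhaka: row 21.166–29.069 (AQI 151–250). (250−151)·(24.918−21.166)/(29.069−21.166) + 151 = 99·3.752/7.903 + 151 ≈ 198.00 → 198.
Tehran 5.066: bracket 0.000–7.020 → index 0–50; slope 50/7.020, offset 5.066.
AQI = 0 + 50/7.020·5.066 ≈ 36.08 ⇒ 36.
Bangkok: 31.284 lies in 29.070–31.285, so I_lo=251, I_hi=350, C_lo=29.070, C_hi=31.285.
(350−251)/(31.285−29.070) × (31.284−29.070) + 251 = 99/2.215 × 2.214 + 251 ≈ 349.96 → 350.
Delhi: 29.669 ∈ [29.070, 31.285] ↔ index [251, 350].
251 + (29.669−29.070)·(350−251)/(31.285−29.070) = 251 + 0.599·99/2.215 ≈ 277.77, so AQI = 278.
Lahore: 13.167 lies in 12.443–21.165, so I_lo=101, I_hi=150, C_lo=12.443, C_hi=21.165.
(150−101)/(21.165−12.443) × (13.167−12.443) + 101 = 49/8.722 × 0.724 + 101 ≈ 105.07 → 105.
AQIs: Dhaka=198, Tehran=36, Bangkok=350, Delhi=278, Lahore=105. Tehran (36) − Lahore (105) = -69.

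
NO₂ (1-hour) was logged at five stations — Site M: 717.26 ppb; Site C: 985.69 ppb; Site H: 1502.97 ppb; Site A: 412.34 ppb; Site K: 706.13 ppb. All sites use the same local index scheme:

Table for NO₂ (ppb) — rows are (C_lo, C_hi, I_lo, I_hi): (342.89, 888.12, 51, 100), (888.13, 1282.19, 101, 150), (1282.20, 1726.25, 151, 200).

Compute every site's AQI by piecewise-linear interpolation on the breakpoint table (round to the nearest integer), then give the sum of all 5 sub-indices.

Site M 717.26: bracket 342.89–888.12 → index 51–100; slope 49/545.23, offset 374.37.
AQI = 51 + 49/545.23·374.37 ≈ 84.64 ⇒ 85.
Site C: row 888.13–1282.19 (AQI 101–150). (150−101)·(985.69−888.13)/(1282.19−888.13) + 101 = 49·97.56/394.06 + 101 ≈ 113.13 → 113.
Site H: 1502.97 ∈ [1282.20, 1726.25] ↔ index [151, 200].
151 + (1502.97−1282.20)·(200−151)/(1726.25−1282.20) = 151 + 220.77·49/444.05 ≈ 175.36, so AQI = 175.
Site A 412.34: bracket 342.89–888.12 → index 51–100; slope 49/545.23, offset 69.45.
AQI = 51 + 49/545.23·69.45 ≈ 57.24 ⇒ 57.
Site K: 706.13 ∈ [342.89, 888.12] ↔ index [51, 100].
51 + (706.13−342.89)·(100−51)/(888.12−342.89) = 51 + 363.24·49/545.23 ≈ 83.64, so AQI = 84.
AQIs: Site M=85, Site C=113, Site H=175, Site A=57, Site K=84. Sum = 85 + 113 + 175 + 57 + 84 = 514.

514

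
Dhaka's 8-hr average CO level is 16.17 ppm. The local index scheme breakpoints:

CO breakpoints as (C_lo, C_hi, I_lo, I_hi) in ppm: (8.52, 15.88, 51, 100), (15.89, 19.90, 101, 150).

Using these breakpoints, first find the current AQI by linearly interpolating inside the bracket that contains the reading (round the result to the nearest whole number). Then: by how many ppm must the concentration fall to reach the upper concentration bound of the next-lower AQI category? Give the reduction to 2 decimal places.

CO: 16.17 ∈ [15.89, 19.90] ↔ index [101, 150].
101 + (16.17−15.89)·(150−101)/(19.90−15.89) = 101 + 0.28·49/4.01 ≈ 104.42, so AQI = 104.
Current AQI 104 is in the Unhealthy for Sensitive Groups range (101–150). The next-lower category tops out at AQI 100, whose upper concentration bound is 15.88 ppm.
Reduction needed = 16.17 − 15.88 = 0.29 ppm.

0.29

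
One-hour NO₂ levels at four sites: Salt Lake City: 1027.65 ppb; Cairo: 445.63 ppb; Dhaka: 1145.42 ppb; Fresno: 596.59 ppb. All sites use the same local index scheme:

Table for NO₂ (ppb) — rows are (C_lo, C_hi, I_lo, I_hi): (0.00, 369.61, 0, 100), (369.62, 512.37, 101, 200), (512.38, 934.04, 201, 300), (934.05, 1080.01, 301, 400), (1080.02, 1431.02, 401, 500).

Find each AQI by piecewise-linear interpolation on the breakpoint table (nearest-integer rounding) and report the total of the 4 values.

1158

Salt Lake City 1027.65: bracket 934.05–1080.01 → index 301–400; slope 99/145.96, offset 93.60.
AQI = 301 + 99/145.96·93.60 ≈ 364.49 ⇒ 364.
Cairo 445.63: bracket 369.62–512.37 → index 101–200; slope 99/142.75, offset 76.01.
AQI = 101 + 99/142.75·76.01 ≈ 153.71 ⇒ 154.
Dhaka: row 1080.02–1431.02 (AQI 401–500). (500−401)·(1145.42−1080.02)/(1431.02−1080.02) + 401 = 99·65.40/351.00 + 401 ≈ 419.45 → 419.
Fresno: 596.59 lies in 512.38–934.04, so I_lo=201, I_hi=300, C_lo=512.38, C_hi=934.04.
(300−201)/(934.04−512.38) × (596.59−512.38) + 201 = 99/421.66 × 84.21 + 201 ≈ 220.77 → 221.
AQIs: Salt Lake City=364, Cairo=154, Dhaka=419, Fresno=221. Sum = 364 + 154 + 419 + 221 = 1158.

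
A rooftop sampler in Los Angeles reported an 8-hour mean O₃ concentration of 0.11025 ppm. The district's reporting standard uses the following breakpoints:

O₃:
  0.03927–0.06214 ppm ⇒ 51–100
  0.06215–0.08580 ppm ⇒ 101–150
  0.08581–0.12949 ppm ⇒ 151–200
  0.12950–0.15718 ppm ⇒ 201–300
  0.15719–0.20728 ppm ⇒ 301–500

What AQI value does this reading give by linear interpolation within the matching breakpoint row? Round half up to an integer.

178

O₃ 0.11025: bracket 0.08581–0.12949 → index 151–200; slope 49/0.04368, offset 0.02444.
AQI = 151 + 49/0.04368·0.02444 ≈ 178.42 ⇒ 178.
AQI 178 falls in the Unhealthy category.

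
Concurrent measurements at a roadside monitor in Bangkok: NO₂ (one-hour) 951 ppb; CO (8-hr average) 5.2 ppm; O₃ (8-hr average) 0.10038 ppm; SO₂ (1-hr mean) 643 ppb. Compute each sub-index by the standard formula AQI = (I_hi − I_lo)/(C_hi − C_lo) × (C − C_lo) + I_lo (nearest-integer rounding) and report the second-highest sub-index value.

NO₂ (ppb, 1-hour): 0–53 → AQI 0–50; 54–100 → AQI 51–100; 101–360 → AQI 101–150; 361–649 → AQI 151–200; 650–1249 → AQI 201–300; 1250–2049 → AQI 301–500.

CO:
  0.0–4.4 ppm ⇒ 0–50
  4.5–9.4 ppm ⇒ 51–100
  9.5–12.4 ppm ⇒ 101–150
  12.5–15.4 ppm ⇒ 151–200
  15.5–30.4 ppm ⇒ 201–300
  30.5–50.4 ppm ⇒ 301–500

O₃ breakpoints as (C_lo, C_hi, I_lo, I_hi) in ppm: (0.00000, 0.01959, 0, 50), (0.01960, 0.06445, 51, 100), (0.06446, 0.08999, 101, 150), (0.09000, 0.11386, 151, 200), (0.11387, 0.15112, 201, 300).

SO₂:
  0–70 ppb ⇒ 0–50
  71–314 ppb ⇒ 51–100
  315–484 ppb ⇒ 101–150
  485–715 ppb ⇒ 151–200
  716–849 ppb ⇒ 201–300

185

NO₂: 951 lies in 650–1249, so I_lo=201, I_hi=300, C_lo=650, C_hi=1249.
(300−201)/(1249−650) × (951−650) + 201 = 99/599 × 301 + 201 ≈ 250.75 → 251.
CO: 5.2 lies in 4.5–9.4, so I_lo=51, I_hi=100, C_lo=4.5, C_hi=9.4.
(100−51)/(9.4−4.5) × (5.2−4.5) + 51 = 49/4.9 × 0.7 + 51 ≈ 58.00 → 58.
O₃: 0.10038 lies in 0.09000–0.11386, so I_lo=151, I_hi=200, C_lo=0.09000, C_hi=0.11386.
(200−151)/(0.11386−0.09000) × (0.10038−0.09000) + 151 = 49/0.02386 × 0.01038 + 151 ≈ 172.32 → 172.
SO₂: 643 ∈ [485, 715] ↔ index [151, 200].
151 + (643−485)·(200−151)/(715−485) = 151 + 158·49/230 ≈ 184.66, so AQI = 185.
Sub-indices: NO₂→251, CO→58, O₃→172, SO₂→185. Ranked high→low: 251, 185, 172, 58. Second-highest sub-index = 185.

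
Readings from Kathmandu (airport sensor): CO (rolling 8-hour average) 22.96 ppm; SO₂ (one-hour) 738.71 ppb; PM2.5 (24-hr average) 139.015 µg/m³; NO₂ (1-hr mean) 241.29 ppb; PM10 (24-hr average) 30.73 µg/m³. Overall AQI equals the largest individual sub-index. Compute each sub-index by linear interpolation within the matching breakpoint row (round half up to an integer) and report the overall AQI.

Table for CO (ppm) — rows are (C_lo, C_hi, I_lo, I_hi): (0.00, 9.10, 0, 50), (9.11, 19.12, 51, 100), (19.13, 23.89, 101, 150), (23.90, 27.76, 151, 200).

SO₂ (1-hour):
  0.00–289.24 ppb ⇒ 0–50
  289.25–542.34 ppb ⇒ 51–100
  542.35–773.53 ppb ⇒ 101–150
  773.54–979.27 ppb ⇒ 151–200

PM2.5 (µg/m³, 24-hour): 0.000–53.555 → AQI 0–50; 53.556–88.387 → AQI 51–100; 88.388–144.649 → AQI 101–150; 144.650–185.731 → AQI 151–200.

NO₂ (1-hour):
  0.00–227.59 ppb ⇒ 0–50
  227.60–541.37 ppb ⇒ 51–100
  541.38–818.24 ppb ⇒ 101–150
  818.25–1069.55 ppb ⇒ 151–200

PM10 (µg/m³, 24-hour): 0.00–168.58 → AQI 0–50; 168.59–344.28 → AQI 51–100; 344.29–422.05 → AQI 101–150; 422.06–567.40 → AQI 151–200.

CO: 22.96 lies in 19.13–23.89, so I_lo=101, I_hi=150, C_lo=19.13, C_hi=23.89.
(150−101)/(23.89−19.13) × (22.96−19.13) + 101 = 49/4.76 × 3.83 + 101 ≈ 140.43 → 140.
SO₂: 738.71 lies in 542.35–773.53, so I_lo=101, I_hi=150, C_lo=542.35, C_hi=773.53.
(150−101)/(773.53−542.35) × (738.71−542.35) + 101 = 49/231.18 × 196.36 + 101 ≈ 142.62 → 143.
PM2.5 139.015: bracket 88.388–144.649 → index 101–150; slope 49/56.261, offset 50.627.
AQI = 101 + 49/56.261·50.627 ≈ 145.09 ⇒ 145.
NO₂: row 227.60–541.37 (AQI 51–100). (100−51)·(241.29−227.60)/(541.37−227.60) + 51 = 49·13.69/313.77 + 51 ≈ 53.14 → 53.
PM10 30.73: bracket 0.00–168.58 → index 0–50; slope 50/168.58, offset 30.73.
AQI = 0 + 50/168.58·30.73 ≈ 9.11 ⇒ 9.
Sub-indices: CO→140, SO₂→143, PM2.5→145, NO₂→53, PM10→9. Overall AQI = max = 145; dominant pollutant is PM2.5.

145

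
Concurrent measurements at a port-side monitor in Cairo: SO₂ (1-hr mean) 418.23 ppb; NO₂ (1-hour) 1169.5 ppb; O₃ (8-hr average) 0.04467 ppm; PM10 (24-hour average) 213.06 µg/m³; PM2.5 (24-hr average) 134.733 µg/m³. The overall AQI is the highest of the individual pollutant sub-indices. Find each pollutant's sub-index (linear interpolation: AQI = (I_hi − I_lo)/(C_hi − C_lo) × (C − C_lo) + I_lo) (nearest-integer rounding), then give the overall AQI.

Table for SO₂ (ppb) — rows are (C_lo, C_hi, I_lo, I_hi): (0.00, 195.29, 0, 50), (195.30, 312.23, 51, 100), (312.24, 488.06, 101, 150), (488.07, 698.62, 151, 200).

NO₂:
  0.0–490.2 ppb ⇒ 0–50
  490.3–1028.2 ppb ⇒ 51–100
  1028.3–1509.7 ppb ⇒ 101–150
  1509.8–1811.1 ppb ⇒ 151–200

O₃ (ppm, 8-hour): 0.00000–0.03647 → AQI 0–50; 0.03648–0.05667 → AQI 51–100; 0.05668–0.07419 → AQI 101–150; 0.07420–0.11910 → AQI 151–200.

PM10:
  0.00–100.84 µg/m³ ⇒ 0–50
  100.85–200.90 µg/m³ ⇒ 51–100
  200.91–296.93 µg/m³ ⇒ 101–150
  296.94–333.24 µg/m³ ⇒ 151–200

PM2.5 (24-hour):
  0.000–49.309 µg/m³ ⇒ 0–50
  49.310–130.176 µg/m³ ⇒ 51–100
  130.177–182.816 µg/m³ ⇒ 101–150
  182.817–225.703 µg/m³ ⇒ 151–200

SO₂ 418.23: bracket 312.24–488.06 → index 101–150; slope 49/175.82, offset 105.99.
AQI = 101 + 49/175.82·105.99 ≈ 130.54 ⇒ 131.
NO₂: 1169.5 ∈ [1028.3, 1509.7] ↔ index [101, 150].
101 + (1169.5−1028.3)·(150−101)/(1509.7−1028.3) = 101 + 141.2·49/481.4 ≈ 115.37, so AQI = 115.
O₃: row 0.03648–0.05667 (AQI 51–100). (100−51)·(0.04467−0.03648)/(0.05667−0.03648) + 51 = 49·0.00819/0.02019 + 51 ≈ 70.88 → 71.
PM10: 213.06 ∈ [200.91, 296.93] ↔ index [101, 150].
101 + (213.06−200.91)·(150−101)/(296.93−200.91) = 101 + 12.15·49/96.02 ≈ 107.20, so AQI = 107.
PM2.5: 134.733 lies in 130.177–182.816, so I_lo=101, I_hi=150, C_lo=130.177, C_hi=182.816.
(150−101)/(182.816−130.177) × (134.733−130.177) + 101 = 49/52.639 × 4.556 + 101 ≈ 105.24 → 105.
Sub-indices: SO₂→131, NO₂→115, O₃→71, PM10→107, PM2.5→105. Overall AQI = max = 131; dominant pollutant is SO₂.
AQI 131: Unhealthy for Sensitive Groups.

131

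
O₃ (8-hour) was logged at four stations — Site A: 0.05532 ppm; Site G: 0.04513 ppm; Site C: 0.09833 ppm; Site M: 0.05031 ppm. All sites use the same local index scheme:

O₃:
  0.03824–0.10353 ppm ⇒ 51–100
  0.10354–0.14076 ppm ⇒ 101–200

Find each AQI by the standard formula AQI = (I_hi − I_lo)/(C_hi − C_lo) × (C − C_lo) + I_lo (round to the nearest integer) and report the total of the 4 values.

276

Site A: 0.05532 lies in 0.03824–0.10353, so I_lo=51, I_hi=100, C_lo=0.03824, C_hi=0.10353.
(100−51)/(0.10353−0.03824) × (0.05532−0.03824) + 51 = 49/0.06529 × 0.01708 + 51 ≈ 63.82 → 64.
Site G: 0.04513 ∈ [0.03824, 0.10353] ↔ index [51, 100].
51 + (0.04513−0.03824)·(100−51)/(0.10353−0.03824) = 51 + 0.00689·49/0.06529 ≈ 56.17, so AQI = 56.
Site C: 0.09833 ∈ [0.03824, 0.10353] ↔ index [51, 100].
51 + (0.09833−0.03824)·(100−51)/(0.10353−0.03824) = 51 + 0.06009·49/0.06529 ≈ 96.10, so AQI = 96.
Site M: 0.05031 ∈ [0.03824, 0.10353] ↔ index [51, 100].
51 + (0.05031−0.03824)·(100−51)/(0.10353−0.03824) = 51 + 0.01207·49/0.06529 ≈ 60.06, so AQI = 60.
AQIs: Site A=64, Site G=56, Site C=96, Site M=60. Sum = 64 + 56 + 96 + 60 = 276.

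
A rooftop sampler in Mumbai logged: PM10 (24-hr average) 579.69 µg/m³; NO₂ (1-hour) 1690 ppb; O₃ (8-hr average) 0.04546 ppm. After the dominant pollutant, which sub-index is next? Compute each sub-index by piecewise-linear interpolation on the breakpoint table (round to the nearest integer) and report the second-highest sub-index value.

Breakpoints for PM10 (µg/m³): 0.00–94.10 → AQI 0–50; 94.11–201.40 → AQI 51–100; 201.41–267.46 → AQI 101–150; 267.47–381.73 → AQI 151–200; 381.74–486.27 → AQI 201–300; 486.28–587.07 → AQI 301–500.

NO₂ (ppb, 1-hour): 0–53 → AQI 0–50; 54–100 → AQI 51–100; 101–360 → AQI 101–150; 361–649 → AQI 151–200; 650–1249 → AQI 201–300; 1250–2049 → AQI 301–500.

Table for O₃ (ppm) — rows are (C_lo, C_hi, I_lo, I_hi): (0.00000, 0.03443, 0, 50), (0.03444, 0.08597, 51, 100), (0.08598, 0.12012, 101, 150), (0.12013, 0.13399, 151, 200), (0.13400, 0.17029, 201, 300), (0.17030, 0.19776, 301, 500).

411

PM10: row 486.28–587.07 (AQI 301–500). (500−301)·(579.69−486.28)/(587.07−486.28) + 301 = 199·93.41/100.79 + 301 ≈ 485.43 → 485.
NO₂: 1690 lies in 1250–2049, so I_lo=301, I_hi=500, C_lo=1250, C_hi=2049.
(500−301)/(2049−1250) × (1690−1250) + 301 = 199/799 × 440 + 301 ≈ 410.59 → 411.
O₃: 0.04546 lies in 0.03444–0.08597, so I_lo=51, I_hi=100, C_lo=0.03444, C_hi=0.08597.
(100−51)/(0.08597−0.03444) × (0.04546−0.03444) + 51 = 49/0.05153 × 0.01102 + 51 ≈ 61.48 → 61.
Sub-indices: PM10→485, NO₂→411, O₃→61. Ranked high→low: 485, 411, 61. Second-highest sub-index = 411.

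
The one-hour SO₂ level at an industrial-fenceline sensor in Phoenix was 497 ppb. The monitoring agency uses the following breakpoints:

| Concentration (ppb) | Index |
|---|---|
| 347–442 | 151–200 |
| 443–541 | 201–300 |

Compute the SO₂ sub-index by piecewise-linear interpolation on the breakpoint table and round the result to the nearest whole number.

SO₂: 497 lies in 443–541, so I_lo=201, I_hi=300, C_lo=443, C_hi=541.
(300−201)/(541−443) × (497−443) + 201 = 99/98 × 54 + 201 ≈ 255.55 → 256.
AQI 256 falls in the Very Unhealthy category.

256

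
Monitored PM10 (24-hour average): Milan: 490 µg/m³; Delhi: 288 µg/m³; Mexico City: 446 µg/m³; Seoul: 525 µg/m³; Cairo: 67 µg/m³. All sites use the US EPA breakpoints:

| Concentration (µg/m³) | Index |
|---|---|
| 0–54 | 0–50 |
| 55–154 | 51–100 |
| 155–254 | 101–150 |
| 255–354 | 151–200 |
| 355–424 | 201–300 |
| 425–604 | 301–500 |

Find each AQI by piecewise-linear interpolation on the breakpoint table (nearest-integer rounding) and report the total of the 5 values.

Milan: row 425–604 (AQI 301–500). (500−301)·(490−425)/(604−425) + 301 = 199·65/179 + 301 ≈ 373.26 → 373.
Delhi: 288 ∈ [255, 354] ↔ index [151, 200].
151 + (288−255)·(200−151)/(354−255) = 151 + 33·49/99 ≈ 167.33, so AQI = 167.
Mexico City: row 425–604 (AQI 301–500). (500−301)·(446−425)/(604−425) + 301 = 199·21/179 + 301 ≈ 324.35 → 324.
Seoul: row 425–604 (AQI 301–500). (500−301)·(525−425)/(604−425) + 301 = 199·100/179 + 301 ≈ 412.17 → 412.
Cairo: 67 ∈ [55, 154] ↔ index [51, 100].
51 + (67−55)·(100−51)/(154−55) = 51 + 12·49/99 ≈ 56.94, so AQI = 57.
AQIs: Milan=373, Delhi=167, Mexico City=324, Seoul=412, Cairo=57. Sum = 373 + 167 + 324 + 412 + 57 = 1333.

1333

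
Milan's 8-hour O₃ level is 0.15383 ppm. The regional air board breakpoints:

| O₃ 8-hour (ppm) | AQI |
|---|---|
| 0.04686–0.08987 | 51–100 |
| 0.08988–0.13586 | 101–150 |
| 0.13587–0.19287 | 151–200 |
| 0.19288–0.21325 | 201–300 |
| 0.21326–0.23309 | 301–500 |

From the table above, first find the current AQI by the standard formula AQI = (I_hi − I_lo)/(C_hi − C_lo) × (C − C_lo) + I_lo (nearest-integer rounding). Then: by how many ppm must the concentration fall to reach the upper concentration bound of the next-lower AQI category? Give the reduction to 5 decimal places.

O₃: 0.15383 ∈ [0.13587, 0.19287] ↔ index [151, 200].
151 + (0.15383−0.13587)·(200−151)/(0.19287−0.13587) = 151 + 0.01796·49/0.05700 ≈ 166.44, so AQI = 166.
Current AQI 166 is in the Unhealthy range (151–200). The next-lower category tops out at AQI 150, whose upper concentration bound is 0.13586 ppm.
Reduction needed = 0.15383 − 0.13586 = 0.01797 ppm.

0.01797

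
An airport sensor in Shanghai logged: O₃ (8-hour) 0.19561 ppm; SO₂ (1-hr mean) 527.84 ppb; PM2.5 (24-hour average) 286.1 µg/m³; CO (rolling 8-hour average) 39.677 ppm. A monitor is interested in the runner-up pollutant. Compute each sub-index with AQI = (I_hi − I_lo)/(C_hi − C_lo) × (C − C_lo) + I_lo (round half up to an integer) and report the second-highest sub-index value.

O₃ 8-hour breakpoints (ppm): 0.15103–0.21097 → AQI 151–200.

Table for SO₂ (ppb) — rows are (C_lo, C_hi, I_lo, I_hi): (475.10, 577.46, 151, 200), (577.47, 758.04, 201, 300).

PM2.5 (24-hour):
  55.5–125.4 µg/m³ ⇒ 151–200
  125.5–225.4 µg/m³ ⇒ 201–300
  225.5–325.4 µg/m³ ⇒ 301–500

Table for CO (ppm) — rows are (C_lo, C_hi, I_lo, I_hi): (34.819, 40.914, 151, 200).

190

O₃ 0.19561: bracket 0.15103–0.21097 → index 151–200; slope 49/0.05994, offset 0.04458.
AQI = 151 + 49/0.05994·0.04458 ≈ 187.44 ⇒ 187.
SO₂ 527.84: bracket 475.10–577.46 → index 151–200; slope 49/102.36, offset 52.74.
AQI = 151 + 49/102.36·52.74 ≈ 176.25 ⇒ 176.
PM2.5: 286.1 ∈ [225.5, 325.4] ↔ index [301, 500].
301 + (286.1−225.5)·(500−301)/(325.4−225.5) = 301 + 60.6·199/99.9 ≈ 421.71, so AQI = 422.
CO 39.677: bracket 34.819–40.914 → index 151–200; slope 49/6.095, offset 4.858.
AQI = 151 + 49/6.095·4.858 ≈ 190.06 ⇒ 190.
Sub-indices: O₃→187, SO₂→176, PM2.5→422, CO→190. Ranked high→low: 422, 190, 187, 176. Second-highest sub-index = 190.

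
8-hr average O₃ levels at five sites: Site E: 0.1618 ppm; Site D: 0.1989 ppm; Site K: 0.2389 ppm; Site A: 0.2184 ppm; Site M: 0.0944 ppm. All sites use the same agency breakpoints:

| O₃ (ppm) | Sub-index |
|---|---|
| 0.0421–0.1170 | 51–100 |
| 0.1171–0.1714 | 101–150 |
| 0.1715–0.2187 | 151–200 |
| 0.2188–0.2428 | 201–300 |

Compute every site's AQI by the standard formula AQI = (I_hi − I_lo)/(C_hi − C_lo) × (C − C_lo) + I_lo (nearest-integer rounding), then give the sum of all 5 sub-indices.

889

Site E: 0.1618 ∈ [0.1171, 0.1714] ↔ index [101, 150].
101 + (0.1618−0.1171)·(150−101)/(0.1714−0.1171) = 101 + 0.0447·49/0.0543 ≈ 141.34, so AQI = 141.
Site D: row 0.1715–0.2187 (AQI 151–200). (200−151)·(0.1989−0.1715)/(0.2187−0.1715) + 151 = 49·0.0274/0.0472 + 151 ≈ 179.44 → 179.
Site K: 0.2389 ∈ [0.2188, 0.2428] ↔ index [201, 300].
201 + (0.2389−0.2188)·(300−201)/(0.2428−0.2188) = 201 + 0.0201·99/0.0240 ≈ 283.91, so AQI = 284.
Site A: 0.2184 ∈ [0.1715, 0.2187] ↔ index [151, 200].
151 + (0.2184−0.1715)·(200−151)/(0.2187−0.1715) = 151 + 0.0469·49/0.0472 ≈ 199.69, so AQI = 200.
Site M: row 0.0421–0.1170 (AQI 51–100). (100−51)·(0.0944−0.0421)/(0.1170−0.0421) + 51 = 49·0.0523/0.0749 + 51 ≈ 85.21 → 85.
AQIs: Site E=141, Site D=179, Site K=284, Site A=200, Site M=85. Sum = 141 + 179 + 284 + 200 + 85 = 889.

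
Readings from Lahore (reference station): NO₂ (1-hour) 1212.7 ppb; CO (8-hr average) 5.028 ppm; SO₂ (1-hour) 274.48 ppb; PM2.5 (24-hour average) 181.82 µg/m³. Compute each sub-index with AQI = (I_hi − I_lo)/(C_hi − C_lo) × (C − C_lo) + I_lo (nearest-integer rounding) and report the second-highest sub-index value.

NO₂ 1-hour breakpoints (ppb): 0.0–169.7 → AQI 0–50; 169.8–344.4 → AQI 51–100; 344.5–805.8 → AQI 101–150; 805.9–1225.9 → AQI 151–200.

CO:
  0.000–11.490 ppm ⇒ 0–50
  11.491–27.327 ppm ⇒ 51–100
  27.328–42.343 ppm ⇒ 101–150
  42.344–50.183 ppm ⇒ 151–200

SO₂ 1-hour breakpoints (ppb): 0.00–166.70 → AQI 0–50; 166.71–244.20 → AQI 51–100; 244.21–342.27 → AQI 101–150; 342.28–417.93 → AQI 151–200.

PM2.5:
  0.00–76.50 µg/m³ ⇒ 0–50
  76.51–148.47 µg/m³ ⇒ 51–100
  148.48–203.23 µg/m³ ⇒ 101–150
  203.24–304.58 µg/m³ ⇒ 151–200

NO₂ 1212.7: bracket 805.9–1225.9 → index 151–200; slope 49/420.0, offset 406.8.
AQI = 151 + 49/420.0·406.8 ≈ 198.46 ⇒ 198.
CO: row 0.000–11.490 (AQI 0–50). (50−0)·(5.028−0.000)/(11.490−0.000) + 0 = 50·5.028/11.490 + 0 ≈ 21.88 → 22.
SO₂: 274.48 lies in 244.21–342.27, so I_lo=101, I_hi=150, C_lo=244.21, C_hi=342.27.
(150−101)/(342.27−244.21) × (274.48−244.21) + 101 = 49/98.06 × 30.27 + 101 ≈ 116.13 → 116.
PM2.5 181.82: bracket 148.48–203.23 → index 101–150; slope 49/54.75, offset 33.34.
AQI = 101 + 49/54.75·33.34 ≈ 130.84 ⇒ 131.
Sub-indices: NO₂→198, CO→22, SO₂→116, PM2.5→131. Ranked high→low: 198, 131, 116, 22. Second-highest sub-index = 131.

131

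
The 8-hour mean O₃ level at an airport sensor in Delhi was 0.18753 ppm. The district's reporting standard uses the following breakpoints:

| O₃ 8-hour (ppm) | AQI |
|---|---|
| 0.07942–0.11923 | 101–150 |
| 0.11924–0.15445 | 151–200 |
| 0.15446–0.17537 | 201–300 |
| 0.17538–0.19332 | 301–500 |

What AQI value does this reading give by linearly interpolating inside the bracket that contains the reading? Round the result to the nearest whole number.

O₃ 0.18753: bracket 0.17538–0.19332 → index 301–500; slope 199/0.01794, offset 0.01215.
AQI = 301 + 199/0.01794·0.01215 ≈ 435.77 ⇒ 436.

436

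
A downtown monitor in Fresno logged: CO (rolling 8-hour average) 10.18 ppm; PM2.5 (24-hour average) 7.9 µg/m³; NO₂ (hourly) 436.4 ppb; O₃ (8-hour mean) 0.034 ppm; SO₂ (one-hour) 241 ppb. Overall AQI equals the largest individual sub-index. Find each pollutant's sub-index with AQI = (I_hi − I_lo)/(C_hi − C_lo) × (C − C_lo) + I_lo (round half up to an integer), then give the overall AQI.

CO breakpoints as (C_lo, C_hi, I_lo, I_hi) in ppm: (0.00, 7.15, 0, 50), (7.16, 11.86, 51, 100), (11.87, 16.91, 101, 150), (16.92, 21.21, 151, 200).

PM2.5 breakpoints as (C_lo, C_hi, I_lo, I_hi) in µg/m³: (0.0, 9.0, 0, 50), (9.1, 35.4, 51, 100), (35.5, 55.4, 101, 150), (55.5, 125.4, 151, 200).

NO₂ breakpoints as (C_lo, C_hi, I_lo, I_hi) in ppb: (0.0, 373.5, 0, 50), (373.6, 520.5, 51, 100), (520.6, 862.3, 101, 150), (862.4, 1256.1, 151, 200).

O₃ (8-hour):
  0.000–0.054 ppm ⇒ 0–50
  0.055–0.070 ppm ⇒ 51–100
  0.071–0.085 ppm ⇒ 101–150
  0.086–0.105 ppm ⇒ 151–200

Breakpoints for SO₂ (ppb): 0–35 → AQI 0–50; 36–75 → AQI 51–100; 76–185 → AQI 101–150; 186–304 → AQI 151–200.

174

CO: 10.18 lies in 7.16–11.86, so I_lo=51, I_hi=100, C_lo=7.16, C_hi=11.86.
(100−51)/(11.86−7.16) × (10.18−7.16) + 51 = 49/4.70 × 3.02 + 51 ≈ 82.49 → 82.
PM2.5: 7.9 lies in 0.0–9.0, so I_lo=0, I_hi=50, C_lo=0.0, C_hi=9.0.
(50−0)/(9.0−0.0) × (7.9−0.0) + 0 = 50/9.0 × 7.9 + 0 ≈ 43.89 → 44.
NO₂ 436.4: bracket 373.6–520.5 → index 51–100; slope 49/146.9, offset 62.8.
AQI = 51 + 49/146.9·62.8 ≈ 71.95 ⇒ 72.
O₃: 0.034 lies in 0.000–0.054, so I_lo=0, I_hi=50, C_lo=0.000, C_hi=0.054.
(50−0)/(0.054−0.000) × (0.034−0.000) + 0 = 50/0.054 × 0.034 + 0 ≈ 31.48 → 31.
SO₂: 241 lies in 186–304, so I_lo=151, I_hi=200, C_lo=186, C_hi=304.
(200−151)/(304−186) × (241−186) + 151 = 49/118 × 55 + 151 ≈ 173.84 → 174.
Sub-indices: CO→82, PM2.5→44, NO₂→72, O₃→31, SO₂→174. Overall AQI = max = 174; dominant pollutant is SO₂.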